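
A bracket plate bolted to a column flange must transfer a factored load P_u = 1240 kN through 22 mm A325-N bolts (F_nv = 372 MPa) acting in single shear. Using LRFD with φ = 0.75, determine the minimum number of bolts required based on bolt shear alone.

A_b = π·22²/4 = 380.1 mm².
Per-bolt design strength φR_n = 0.75 × 372 × 380.1 × 1 / 1000 = 106.1 kN.
n ≥ 1240 / 106.1 = 11.69 → use 12 bolts.

12 bolts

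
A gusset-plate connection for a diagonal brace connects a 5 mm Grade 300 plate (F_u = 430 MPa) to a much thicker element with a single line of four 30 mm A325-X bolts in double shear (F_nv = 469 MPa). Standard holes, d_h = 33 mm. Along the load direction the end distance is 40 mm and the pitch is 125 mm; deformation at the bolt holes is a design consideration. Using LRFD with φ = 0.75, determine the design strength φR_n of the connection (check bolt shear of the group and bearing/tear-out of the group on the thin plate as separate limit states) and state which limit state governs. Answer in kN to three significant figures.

394 kN (bearing governs)

Bolt shear: A_b = π·30²/4 = 706.9 mm²; R_n = 469 × 706.9 × 4 × 2 / 1000 = 2652 kN → 0.75 × 2652 = 1990 kN.
Bearing (1.2 l_c t F_u ≤ 2.4 d t F_u): upper limit = 2.4·30·5·430 / 1000 = 154.8 kN.
  Edge l_c = 40 − 33/2 = 23.5 → r_n = 60.63 kN; interior l_c = 125 − 33 = 92 → r_n = 154.8 kN.
  R_n,bearing = 1·60.63 + 3·154.8 = 525 kN → 0.75 × 525 = 394 kN.
Bearing governs: 394 kN.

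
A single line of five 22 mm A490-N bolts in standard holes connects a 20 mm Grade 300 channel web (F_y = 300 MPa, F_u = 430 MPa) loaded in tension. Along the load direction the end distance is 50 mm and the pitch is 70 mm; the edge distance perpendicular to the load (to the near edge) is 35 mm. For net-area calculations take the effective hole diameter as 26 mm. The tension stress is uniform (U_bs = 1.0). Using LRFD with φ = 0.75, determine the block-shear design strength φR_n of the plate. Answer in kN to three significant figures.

Shear plane L_v = 50 + 4·70 = 330 mm; A_gv = 330 × 20 = 6600 mm².
A_nv = (330 − 4.5·26) × 20 = 4260 mm².
A_nt = (35 − 0.5·26) × 20 = 440 mm².
0.6 F_u A_nv = 1099 kN; 0.6 F_y A_gv = 1188 kN → shear rupture governs the shear term.
R_n = 1099 + 1.0 × 430 × 440 / 1000 = 1288 kN.
Design strength φR_n = 0.75 × 1288 = 966 kN.

966 kN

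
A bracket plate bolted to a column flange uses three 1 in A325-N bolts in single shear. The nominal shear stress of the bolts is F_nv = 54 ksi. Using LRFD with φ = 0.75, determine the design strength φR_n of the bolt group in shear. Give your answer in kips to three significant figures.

95.4 kips

A_b = π × 1² / 4 = 0.7854 in².
R_n = F_nv · A_b · n · n_s = 54 × 0.7854 × 3 × 1 = 127.2 kips.
Design strength φR_n = 0.75 × 127.2 = 95.4 kips.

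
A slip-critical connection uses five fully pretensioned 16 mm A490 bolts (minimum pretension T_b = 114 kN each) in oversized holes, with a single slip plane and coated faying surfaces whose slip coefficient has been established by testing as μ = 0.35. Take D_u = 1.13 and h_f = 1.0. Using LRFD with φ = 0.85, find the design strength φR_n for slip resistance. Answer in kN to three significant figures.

192 kN

R_n = μ · D_u · h_f · T_b · n_s · n_b = 0.35 × 1.13 × 1.0 × 114 × 1 × 5 = 225.4 kN.
Design strength φR_n = 0.85 × 225.4 = 192 kN.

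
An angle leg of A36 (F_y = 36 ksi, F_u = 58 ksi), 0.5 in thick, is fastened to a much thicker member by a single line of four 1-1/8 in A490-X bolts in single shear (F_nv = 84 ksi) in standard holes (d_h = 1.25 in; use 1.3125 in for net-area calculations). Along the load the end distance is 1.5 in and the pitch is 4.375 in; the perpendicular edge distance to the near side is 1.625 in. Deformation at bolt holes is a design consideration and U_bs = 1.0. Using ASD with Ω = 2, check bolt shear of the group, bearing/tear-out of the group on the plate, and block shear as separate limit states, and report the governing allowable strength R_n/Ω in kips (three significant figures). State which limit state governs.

Bolt shear: A_b = π·1.125²/4 = 0.994 in²; R_n = 84 × 0.994 × 4 × 1 = 334 kips → 334 / 2 = 167 kips.
Bearing: edge l_c = 0.875, r_n = 30.45 kips; interior l_c = 3.125, r_n = 78.3 kips; R_n = 30.45 + 3·78.3 = 265.3 kips → 133 kips.
Block shear: A_gv = 7.312, A_nv = 5.016, A_nt = 0.4844 in²; R_n = min(0.6F_uA_nv, 0.6F_yA_gv) + U_bs·F_u·A_nt = 186 kips → 93 kips.
Block shear governs: 93 kips.

93 kips (block shear governs)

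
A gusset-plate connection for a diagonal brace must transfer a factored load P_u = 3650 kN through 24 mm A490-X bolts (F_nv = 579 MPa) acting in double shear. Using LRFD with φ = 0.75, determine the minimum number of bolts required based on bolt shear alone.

10 bolts

A_b = π·24²/4 = 452.4 mm².
Per-bolt design strength φR_n = 0.75 × 579 × 452.4 × 2 / 1000 = 392.9 kN.
n ≥ 3650 / 392.9 = 9.29 → use 10 bolts.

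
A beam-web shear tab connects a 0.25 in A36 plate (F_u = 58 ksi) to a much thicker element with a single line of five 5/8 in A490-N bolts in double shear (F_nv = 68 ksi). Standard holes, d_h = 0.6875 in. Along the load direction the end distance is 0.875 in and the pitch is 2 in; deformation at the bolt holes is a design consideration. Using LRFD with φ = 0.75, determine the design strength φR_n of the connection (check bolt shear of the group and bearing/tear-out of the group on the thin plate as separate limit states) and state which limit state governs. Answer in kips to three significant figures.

72.2 kips (bearing governs)

Bolt shear: A_b = π·0.625²/4 = 0.3068 in²; R_n = 68 × 0.3068 × 5 × 2 = 208.6 kips → 0.75 × 208.6 = 156 kips.
Bearing (1.2 l_c t F_u ≤ 2.4 d t F_u): upper limit = 2.4·0.625·0.25·58 = 21.75 kips.
  Edge l_c = 0.875 − 0.6875/2 = 0.5312 → r_n = 9.244 kips; interior l_c = 2 − 0.6875 = 1.312 → r_n = 21.75 kips.
  R_n,bearing = 1·9.244 + 4·21.75 = 96.24 kips → 0.75 × 96.24 = 72.2 kips.
Bearing governs: 72.2 kips.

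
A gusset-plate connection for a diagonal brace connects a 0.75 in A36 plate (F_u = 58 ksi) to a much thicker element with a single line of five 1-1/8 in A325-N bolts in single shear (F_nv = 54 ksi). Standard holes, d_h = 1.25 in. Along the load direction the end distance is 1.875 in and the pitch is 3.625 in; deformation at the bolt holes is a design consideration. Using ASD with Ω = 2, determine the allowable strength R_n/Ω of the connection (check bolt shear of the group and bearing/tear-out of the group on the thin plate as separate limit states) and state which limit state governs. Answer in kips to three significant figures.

134 kips (bolt shear governs)

Bolt shear: A_b = π·1.125²/4 = 0.994 in²; R_n = 54 × 0.994 × 5 × 1 = 268.4 kips → 268.4 / 2 = 134 kips.
Bearing (1.2 l_c t F_u ≤ 2.4 d t F_u): upper limit = 2.4·1.125·0.75·58 = 117.4 kips.
  Edge l_c = 1.875 − 1.25/2 = 1.25 → r_n = 65.25 kips; interior l_c = 3.625 − 1.25 = 2.375 → r_n = 117.4 kips.
  R_n,bearing = 1·65.25 + 4·117.4 = 535 kips → 535 / 2 = 268 kips.
Bolt shear governs: 134 kips.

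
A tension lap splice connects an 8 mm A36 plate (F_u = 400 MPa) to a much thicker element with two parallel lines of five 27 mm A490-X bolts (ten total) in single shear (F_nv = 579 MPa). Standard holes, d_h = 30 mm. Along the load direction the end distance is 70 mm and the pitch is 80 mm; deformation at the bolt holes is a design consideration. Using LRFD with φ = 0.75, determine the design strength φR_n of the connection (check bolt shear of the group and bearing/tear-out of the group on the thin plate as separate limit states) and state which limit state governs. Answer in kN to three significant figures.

1460 kN (bearing governs)

Bolt shear: A_b = π·27²/4 = 572.6 mm²; R_n = 579 × 572.6 × 10 × 1 / 1000 = 3315 kN → 0.75 × 3315 = 2490 kN.
Bearing (1.2 l_c t F_u ≤ 2.4 d t F_u): upper limit = 2.4·27·8·400 / 1000 = 207.4 kN.
  Edge l_c = 70 − 30/2 = 55 → r_n = 207.4 kN; interior l_c = 80 − 30 = 50 → r_n = 192 kN.
  R_n,bearing = 2·207.4 + 8·192 = 1951 kN → 0.75 × 1951 = 1460 kN.
Bearing governs: 1460 kN.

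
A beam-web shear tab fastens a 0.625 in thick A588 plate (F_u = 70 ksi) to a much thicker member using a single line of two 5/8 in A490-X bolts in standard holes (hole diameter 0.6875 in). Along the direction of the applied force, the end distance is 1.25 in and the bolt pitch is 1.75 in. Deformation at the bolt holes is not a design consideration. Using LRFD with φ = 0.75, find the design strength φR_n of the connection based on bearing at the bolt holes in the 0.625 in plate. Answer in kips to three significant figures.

96.9 kips

Per bolt r_n = 1.5 l_c t F_u ≤ 3.0 d t F_u; upper limit = 3.0 × 0.625 × 0.625 × 70 = 82.03 kips.
Edge bolt: l_c = 1.25 − 0.6875/2 = 0.9062 in → 1.5 × 0.9062 × 0.625 × 70 = 59.47 → r_n = 59.47 kips.
Interior bolts: l_c = 1.75 − 0.6875 = 1.062 in → 1.5 × 1.062 × 0.625 × 70 = 69.73 → r_n = 69.73 kips.
R_n = 1 × 59.47 + 1 × 69.73 = 129.2 kips.
Design strength φR_n = 0.75 × 129.2 = 96.9 kips.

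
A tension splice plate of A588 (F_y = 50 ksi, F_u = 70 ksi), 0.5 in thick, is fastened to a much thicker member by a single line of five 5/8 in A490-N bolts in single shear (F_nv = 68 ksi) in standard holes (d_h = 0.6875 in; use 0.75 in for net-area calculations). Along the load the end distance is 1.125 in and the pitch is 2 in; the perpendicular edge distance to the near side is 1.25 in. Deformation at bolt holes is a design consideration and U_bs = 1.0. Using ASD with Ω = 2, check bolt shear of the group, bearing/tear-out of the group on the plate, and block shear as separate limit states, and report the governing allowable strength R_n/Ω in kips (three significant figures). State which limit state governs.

52.2 kips (bolt shear governs)

Bolt shear: A_b = π·0.625²/4 = 0.3068 in²; R_n = 68 × 0.3068 × 5 × 1 = 104.3 kips → 104.3 / 2 = 52.2 kips.
Bearing: edge l_c = 0.7812, r_n = 32.81 kips; interior l_c = 1.312, r_n = 52.5 kips; R_n = 32.81 + 4·52.5 = 242.8 kips → 121 kips.
Block shear: A_gv = 4.562, A_nv = 2.875, A_nt = 0.4375 in²; R_n = min(0.6F_uA_nv, 0.6F_yA_gv) + U_bs·F_u·A_nt = 151.4 kips → 75.7 kips.
Bolt shear governs: 52.2 kips.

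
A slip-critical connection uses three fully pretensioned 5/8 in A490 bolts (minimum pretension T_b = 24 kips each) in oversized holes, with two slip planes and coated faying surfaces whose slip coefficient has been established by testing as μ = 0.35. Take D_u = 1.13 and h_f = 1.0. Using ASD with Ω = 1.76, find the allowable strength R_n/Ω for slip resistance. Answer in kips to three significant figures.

32.4 kips

R_n = μ · D_u · h_f · T_b · n_s · n_b = 0.35 × 1.13 × 1.0 × 24 × 2 × 3 = 56.95 kips.
Allowable strength R_n/Ω = 56.95 / 1.76 = 32.4 kips.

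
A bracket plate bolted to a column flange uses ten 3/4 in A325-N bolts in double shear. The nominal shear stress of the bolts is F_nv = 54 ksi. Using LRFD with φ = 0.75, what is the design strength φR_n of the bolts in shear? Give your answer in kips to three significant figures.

358 kips

A_b = π × 0.75² / 4 = 0.4418 in².
R_n = F_nv · A_b · n · n_s = 54 × 0.4418 × 10 × 2 = 477.1 kips.
Design strength φR_n = 0.75 × 477.1 = 358 kips.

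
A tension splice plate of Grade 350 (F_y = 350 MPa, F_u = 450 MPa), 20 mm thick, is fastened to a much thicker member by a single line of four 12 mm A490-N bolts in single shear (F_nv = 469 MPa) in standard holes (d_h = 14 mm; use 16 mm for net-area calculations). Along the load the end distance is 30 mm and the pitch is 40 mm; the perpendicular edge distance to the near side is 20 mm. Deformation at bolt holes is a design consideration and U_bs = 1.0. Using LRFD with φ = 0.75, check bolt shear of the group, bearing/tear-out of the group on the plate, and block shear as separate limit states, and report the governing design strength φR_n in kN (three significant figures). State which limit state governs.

Bolt shear: A_b = π·12²/4 = 113.1 mm²; R_n = 469 × 113.1 × 4 × 1 / 1000 = 212.2 kN → 0.75 × 212.2 = 159 kN.
Bearing: edge l_c = 23, r_n = 248.4 kN; interior l_c = 26, r_n = 259.2 kN; R_n = 248.4 + 3·259.2 = 1026 kN → 770 kN.
Block shear: A_gv = 3000, A_nv = 1880, A_nt = 240 mm²; R_n = min(0.6F_uA_nv, 0.6F_yA_gv) + U_bs·F_u·A_nt = 615.6 kN → 462 kN.
Bolt shear governs: 159 kN.

159 kN (bolt shear governs)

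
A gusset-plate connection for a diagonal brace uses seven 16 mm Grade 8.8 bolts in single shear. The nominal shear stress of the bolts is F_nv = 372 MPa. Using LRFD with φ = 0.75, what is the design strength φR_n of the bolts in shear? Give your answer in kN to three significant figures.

A_b = π × 16² / 4 = 201.1 mm².
R_n = F_nv · A_b · n · n_s = 372 × 201.1 × 7 × 1 / 1000 = 523.6 kN.
Design strength φR_n = 0.75 × 523.6 = 393 kN.

393 kN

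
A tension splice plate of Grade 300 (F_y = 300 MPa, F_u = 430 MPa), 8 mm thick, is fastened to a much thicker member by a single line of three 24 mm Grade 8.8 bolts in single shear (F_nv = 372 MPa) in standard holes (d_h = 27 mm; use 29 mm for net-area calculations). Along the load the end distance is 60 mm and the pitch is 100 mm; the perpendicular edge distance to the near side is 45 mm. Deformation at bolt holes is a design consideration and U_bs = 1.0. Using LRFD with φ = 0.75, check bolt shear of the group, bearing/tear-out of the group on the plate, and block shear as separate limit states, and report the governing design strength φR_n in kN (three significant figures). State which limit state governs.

Bolt shear: A_b = π·24²/4 = 452.4 mm²; R_n = 372 × 452.4 × 3 × 1 / 1000 = 504.9 kN → 0.75 × 504.9 = 379 kN.
Bearing: edge l_c = 46.5, r_n = 192 kN; interior l_c = 73, r_n = 198.1 kN; R_n = 192 + 2·198.1 = 588.2 kN → 441 kN.
Block shear: A_gv = 2080, A_nv = 1500, A_nt = 244 mm²; R_n = min(0.6F_uA_nv, 0.6F_yA_gv) + U_bs·F_u·A_nt = 479.3 kN → 359 kN.
Block shear governs: 359 kN.

359 kN (block shear governs)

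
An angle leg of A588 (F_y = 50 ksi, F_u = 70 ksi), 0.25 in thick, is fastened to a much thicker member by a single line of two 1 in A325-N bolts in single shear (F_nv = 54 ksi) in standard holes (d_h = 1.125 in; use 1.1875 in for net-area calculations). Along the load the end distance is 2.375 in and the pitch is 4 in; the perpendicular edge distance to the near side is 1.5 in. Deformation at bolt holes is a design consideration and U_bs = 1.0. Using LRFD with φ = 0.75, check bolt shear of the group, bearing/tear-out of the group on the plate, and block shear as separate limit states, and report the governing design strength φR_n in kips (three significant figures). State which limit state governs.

47.8 kips (block shear governs)

Bolt shear: A_b = π·1²/4 = 0.7854 in²; R_n = 54 × 0.7854 × 2 × 1 = 84.82 kips → 0.75 × 84.82 = 63.6 kips.
Bearing: edge l_c = 1.812, r_n = 38.06 kips; interior l_c = 2.875, r_n = 42 kips; R_n = 38.06 + 1·42 = 80.06 kips → 60 kips.
Block shear: A_gv = 1.594, A_nv = 1.148, A_nt = 0.2266 in²; R_n = min(0.6F_uA_nv, 0.6F_yA_gv) + U_bs·F_u·A_nt = 63.67 kips → 47.8 kips.
Block shear governs: 47.8 kips.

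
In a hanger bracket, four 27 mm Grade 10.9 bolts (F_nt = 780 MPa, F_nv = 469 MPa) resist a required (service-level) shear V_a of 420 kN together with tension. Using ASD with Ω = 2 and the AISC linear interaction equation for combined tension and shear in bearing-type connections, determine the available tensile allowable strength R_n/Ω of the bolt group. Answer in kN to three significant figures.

A_b = π·27²/4 = 572.6 mm²; f_rv = 420 × 1000 / (4 × 572.6) = 183.4 MPa.
F'_nt = 1.3 F_nt − (Ω F_nt / F_nv) f_rv = 1.3·780 − (2·780/469)·183.4 = 404 MPa, capped at F_nt → F'_nt = 404 MPa.
R_n = F'_nt · A_b · n = 404 × 572.6 × 4 / 1000 = 925.3 kN.
Allowable strength R_n/Ω = 925.3 / 2 = 463 kN.

463 kN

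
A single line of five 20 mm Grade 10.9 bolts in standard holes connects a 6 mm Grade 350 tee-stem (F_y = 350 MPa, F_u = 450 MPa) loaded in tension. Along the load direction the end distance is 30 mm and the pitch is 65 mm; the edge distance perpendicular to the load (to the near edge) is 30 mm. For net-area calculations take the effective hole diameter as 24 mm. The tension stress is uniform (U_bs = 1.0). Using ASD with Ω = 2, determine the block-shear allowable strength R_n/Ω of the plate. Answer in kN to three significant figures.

Shear plane L_v = 30 + 4·65 = 290 mm; A_gv = 290 × 6 = 1740 mm².
A_nv = (290 − 4.5·24) × 6 = 1092 mm².
A_nt = (30 − 0.5·24) × 6 = 108 mm².
0.6 F_u A_nv = 294.8 kN; 0.6 F_y A_gv = 365.4 kN → shear rupture governs the shear term.
R_n = 294.8 + 1.0 × 450 × 108 / 1000 = 343.4 kN.
Allowable strength R_n/Ω = 343.4 / 2 = 172 kN.

172 kN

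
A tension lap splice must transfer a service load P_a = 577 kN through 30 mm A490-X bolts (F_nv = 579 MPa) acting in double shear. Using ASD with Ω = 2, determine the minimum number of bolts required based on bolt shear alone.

A_b = π·30²/4 = 706.9 mm².
Per-bolt allowable strength R_n/Ω = 579 × 706.9 × 2 / 1000 / 2 = 409.3 kN.
n ≥ 577 / 409.3 = 1.41 → use 2 bolts.

2 bolts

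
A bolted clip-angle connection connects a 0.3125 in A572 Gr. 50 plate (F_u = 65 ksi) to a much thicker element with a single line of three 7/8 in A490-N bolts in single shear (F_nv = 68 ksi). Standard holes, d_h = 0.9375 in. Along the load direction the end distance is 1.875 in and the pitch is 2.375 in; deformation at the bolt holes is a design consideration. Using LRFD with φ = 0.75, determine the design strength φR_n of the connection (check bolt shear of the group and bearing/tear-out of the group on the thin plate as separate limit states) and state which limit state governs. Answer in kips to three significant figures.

Bolt shear: A_b = π·0.875²/4 = 0.6013 in²; R_n = 68 × 0.6013 × 3 × 1 = 122.7 kips → 0.75 × 122.7 = 92 kips.
Bearing (1.2 l_c t F_u ≤ 2.4 d t F_u): upper limit = 2.4·0.875·0.3125·65 = 42.66 kips.
  Edge l_c = 1.875 − 0.9375/2 = 1.406 → r_n = 34.28 kips; interior l_c = 2.375 − 0.9375 = 1.438 → r_n = 35.04 kips.
  R_n,bearing = 1·34.28 + 2·35.04 = 104.4 kips → 0.75 × 104.4 = 78.3 kips.
Bearing governs: 78.3 kips.

78.3 kips (bearing governs)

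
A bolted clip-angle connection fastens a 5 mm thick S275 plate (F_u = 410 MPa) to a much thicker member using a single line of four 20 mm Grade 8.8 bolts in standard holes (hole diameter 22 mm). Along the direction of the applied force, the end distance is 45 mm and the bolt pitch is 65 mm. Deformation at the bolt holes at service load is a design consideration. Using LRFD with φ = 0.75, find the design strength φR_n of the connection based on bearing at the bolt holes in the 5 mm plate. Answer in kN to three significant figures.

284 kN

Per bolt r_n = 1.2 l_c t F_u ≤ 2.4 d t F_u; upper limit = 2.4 × 20 × 5 × 410 / 1000 = 98.4 kN.
Edge bolt: l_c = 45 − 22/2 = 34 mm → 1.2 × 34 × 5 × 410 / 1000 = 83.64 → r_n = 83.64 kN.
Interior bolts: l_c = 65 − 22 = 43 mm → 1.2 × 43 × 5 × 410 / 1000 = 105.8 → r_n = 98.4 kN.
R_n = 1 × 83.64 + 3 × 98.4 = 378.8 kN.
Design strength φR_n = 0.75 × 378.8 = 284 kN.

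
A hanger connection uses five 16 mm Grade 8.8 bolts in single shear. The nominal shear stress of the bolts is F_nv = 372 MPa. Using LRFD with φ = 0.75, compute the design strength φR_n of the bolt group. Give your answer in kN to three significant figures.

A_b = π × 16² / 4 = 201.1 mm².
R_n = F_nv · A_b · n · n_s = 372 × 201.1 × 5 × 1 / 1000 = 374 kN.
Design strength φR_n = 0.75 × 374 = 280 kN.

280 kN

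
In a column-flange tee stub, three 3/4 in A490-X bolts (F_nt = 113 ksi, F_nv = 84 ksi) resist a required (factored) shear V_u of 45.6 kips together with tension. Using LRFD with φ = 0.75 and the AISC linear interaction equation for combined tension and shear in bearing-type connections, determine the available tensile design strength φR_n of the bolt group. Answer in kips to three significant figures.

A_b = π·0.75²/4 = 0.4418 in²; f_rv = 45.6 / (3 × 0.4418) = 34.41 ksi.
F'_nt = 1.3 F_nt − (F_nt / φF_nv) f_rv = 1.3·113 − (113/(0.75·84))·34.41 = 85.19 ksi, capped at F_nt → F'_nt = 85.19 ksi.
R_n = F'_nt · A_b · n = 85.19 × 0.4418 × 3 = 112.9 kips.
Design strength φR_n = 0.75 × 112.9 = 84.7 kips.

84.7 kips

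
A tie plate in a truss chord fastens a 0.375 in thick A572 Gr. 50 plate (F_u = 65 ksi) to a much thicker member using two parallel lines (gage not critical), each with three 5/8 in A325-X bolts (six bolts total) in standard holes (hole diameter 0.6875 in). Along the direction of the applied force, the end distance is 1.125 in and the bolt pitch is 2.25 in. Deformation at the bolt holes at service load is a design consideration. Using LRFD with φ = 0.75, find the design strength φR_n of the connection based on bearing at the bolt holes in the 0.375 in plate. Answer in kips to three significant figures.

Per bolt r_n = 1.2 l_c t F_u ≤ 2.4 d t F_u; upper limit = 2.4 × 0.625 × 0.375 × 65 = 36.56 kips.
Edge bolt: l_c = 1.125 − 0.6875/2 = 0.7812 in → 1.2 × 0.7812 × 0.375 × 65 = 22.85 → r_n = 22.85 kips.
Interior bolts: l_c = 2.25 − 0.6875 = 1.562 in → 1.2 × 1.562 × 0.375 × 65 = 45.7 → r_n = 36.56 kips.
R_n = 2 × 22.85 + 4 × 36.56 = 192 kips.
Design strength φR_n = 0.75 × 192 = 144 kips.

144 kips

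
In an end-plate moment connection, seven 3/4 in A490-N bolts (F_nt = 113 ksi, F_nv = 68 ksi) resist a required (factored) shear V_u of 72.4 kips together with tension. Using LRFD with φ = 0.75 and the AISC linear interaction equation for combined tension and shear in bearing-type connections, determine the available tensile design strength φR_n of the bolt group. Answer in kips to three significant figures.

220 kips

A_b = π·0.75²/4 = 0.4418 in²; f_rv = 72.4 / (7 × 0.4418) = 23.41 ksi.
F'_nt = 1.3 F_nt − (F_nt / φF_nv) f_rv = 1.3·113 − (113/(0.75·68))·23.41 = 95.03 ksi, capped at F_nt → F'_nt = 95.03 ksi.
R_n = F'_nt · A_b · n = 95.03 × 0.4418 × 7 = 293.9 kips.
Design strength φR_n = 0.75 × 293.9 = 220 kips.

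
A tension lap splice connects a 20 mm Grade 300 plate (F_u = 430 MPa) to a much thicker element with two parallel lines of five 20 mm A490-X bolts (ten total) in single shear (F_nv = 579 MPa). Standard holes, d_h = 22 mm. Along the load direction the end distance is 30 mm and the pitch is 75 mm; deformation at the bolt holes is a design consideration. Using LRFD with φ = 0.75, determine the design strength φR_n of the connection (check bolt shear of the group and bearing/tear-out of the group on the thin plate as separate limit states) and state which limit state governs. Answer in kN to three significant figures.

1360 kN (bolt shear governs)

Bolt shear: A_b = π·20²/4 = 314.2 mm²; R_n = 579 × 314.2 × 10 × 1 / 1000 = 1819 kN → 0.75 × 1819 = 1360 kN.
Bearing (1.2 l_c t F_u ≤ 2.4 d t F_u): upper limit = 2.4·20·20·430 / 1000 = 412.8 kN.
  Edge l_c = 30 − 22/2 = 19 → r_n = 196.1 kN; interior l_c = 75 − 22 = 53 → r_n = 412.8 kN.
  R_n,bearing = 2·196.1 + 8·412.8 = 3695 kN → 0.75 × 3695 = 2770 kN.
Bolt shear governs: 1360 kN.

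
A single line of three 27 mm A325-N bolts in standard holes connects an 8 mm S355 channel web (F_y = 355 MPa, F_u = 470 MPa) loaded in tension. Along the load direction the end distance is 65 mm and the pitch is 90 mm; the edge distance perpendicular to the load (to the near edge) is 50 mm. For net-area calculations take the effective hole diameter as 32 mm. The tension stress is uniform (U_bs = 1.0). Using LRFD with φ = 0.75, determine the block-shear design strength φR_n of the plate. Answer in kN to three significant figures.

Shear plane L_v = 65 + 2·90 = 245 mm; A_gv = 245 × 8 = 1960 mm².
A_nv = (245 − 2.5·32) × 8 = 1320 mm².
A_nt = (50 − 0.5·32) × 8 = 272 mm².
0.6 F_u A_nv = 372.2 kN; 0.6 F_y A_gv = 417.5 kN → shear rupture governs the shear term.
R_n = 372.2 + 1.0 × 470 × 272 / 1000 = 500.1 kN.
Design strength φR_n = 0.75 × 500.1 = 375 kN.

375 kN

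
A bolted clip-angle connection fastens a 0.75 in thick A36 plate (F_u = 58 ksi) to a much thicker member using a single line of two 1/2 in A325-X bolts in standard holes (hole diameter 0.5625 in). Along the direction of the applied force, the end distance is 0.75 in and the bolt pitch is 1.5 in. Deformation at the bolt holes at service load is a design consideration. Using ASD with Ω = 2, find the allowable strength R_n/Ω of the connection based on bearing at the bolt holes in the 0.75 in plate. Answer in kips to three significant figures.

Per bolt r_n = 1.2 l_c t F_u ≤ 2.4 d t F_u; upper limit = 2.4 × 0.5 × 0.75 × 58 = 52.2 kips.
Edge bolt: l_c = 0.75 − 0.5625/2 = 0.4688 in → 1.2 × 0.4688 × 0.75 × 58 = 24.47 → r_n = 24.47 kips.
Interior bolts: l_c = 1.5 − 0.5625 = 0.9375 in → 1.2 × 0.9375 × 0.75 × 58 = 48.94 → r_n = 48.94 kips.
R_n = 1 × 24.47 + 1 × 48.94 = 73.41 kips.
Allowable strength R_n/Ω = 73.41 / 2 = 36.7 kips.

36.7 kips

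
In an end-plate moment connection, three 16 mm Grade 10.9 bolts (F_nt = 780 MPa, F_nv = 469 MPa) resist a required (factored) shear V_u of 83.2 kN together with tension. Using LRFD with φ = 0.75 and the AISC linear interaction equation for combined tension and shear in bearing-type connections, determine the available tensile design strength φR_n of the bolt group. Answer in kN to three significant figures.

320 kN

A_b = π·16²/4 = 201.1 mm²; f_rv = 83.2 × 1000 / (3 × 201.1) = 137.9 MPa.
F'_nt = 1.3 F_nt − (F_nt / φF_nv) f_rv = 1.3·780 − (780/(0.75·469))·137.9 = 708.1 MPa, capped at F_nt → F'_nt = 708.1 MPa.
R_n = F'_nt · A_b · n = 708.1 × 201.1 × 3 / 1000 = 427.1 kN.
Design strength φR_n = 0.75 × 427.1 = 320 kN.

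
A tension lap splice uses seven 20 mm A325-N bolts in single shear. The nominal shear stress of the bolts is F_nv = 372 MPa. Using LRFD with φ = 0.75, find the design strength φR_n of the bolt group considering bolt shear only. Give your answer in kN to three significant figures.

A_b = π × 20² / 4 = 314.2 mm².
R_n = F_nv · A_b · n · n_s = 372 × 314.2 × 7 × 1 / 1000 = 818.1 kN.
Design strength φR_n = 0.75 × 818.1 = 614 kN.

614 kN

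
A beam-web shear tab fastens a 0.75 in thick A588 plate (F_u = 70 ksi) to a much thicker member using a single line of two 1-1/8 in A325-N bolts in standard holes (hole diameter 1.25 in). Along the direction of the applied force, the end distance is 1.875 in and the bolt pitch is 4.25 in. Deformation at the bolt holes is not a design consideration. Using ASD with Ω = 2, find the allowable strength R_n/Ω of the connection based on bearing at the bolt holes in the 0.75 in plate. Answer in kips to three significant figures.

Per bolt r_n = 1.5 l_c t F_u ≤ 3.0 d t F_u; upper limit = 3.0 × 1.125 × 0.75 × 70 = 177.2 kips.
Edge bolt: l_c = 1.875 − 1.25/2 = 1.25 in → 1.5 × 1.25 × 0.75 × 70 = 98.44 → r_n = 98.44 kips.
Interior bolts: l_c = 4.25 − 1.25 = 3 in → 1.5 × 3 × 0.75 × 70 = 236.2 → r_n = 177.2 kips.
R_n = 1 × 98.44 + 1 × 177.2 = 275.6 kips.
Allowable strength R_n/Ω = 275.6 / 2 = 138 kips.

138 kips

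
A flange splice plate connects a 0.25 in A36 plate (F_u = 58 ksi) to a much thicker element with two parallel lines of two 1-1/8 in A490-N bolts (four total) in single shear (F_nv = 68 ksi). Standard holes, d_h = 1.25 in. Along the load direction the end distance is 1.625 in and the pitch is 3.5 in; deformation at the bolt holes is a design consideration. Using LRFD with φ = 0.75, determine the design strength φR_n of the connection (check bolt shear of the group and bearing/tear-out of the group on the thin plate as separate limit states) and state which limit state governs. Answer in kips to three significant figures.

Bolt shear: A_b = π·1.125²/4 = 0.994 in²; R_n = 68 × 0.994 × 4 × 1 = 270.4 kips → 0.75 × 270.4 = 203 kips.
Bearing (1.2 l_c t F_u ≤ 2.4 d t F_u): upper limit = 2.4·1.125·0.25·58 = 39.15 kips.
  Edge l_c = 1.625 − 1.25/2 = 1 → r_n = 17.4 kips; interior l_c = 3.5 − 1.25 = 2.25 → r_n = 39.15 kips.
  R_n,bearing = 2·17.4 + 2·39.15 = 113.1 kips → 0.75 × 113.1 = 84.8 kips.
Bearing governs: 84.8 kips.

84.8 kips (bearing governs)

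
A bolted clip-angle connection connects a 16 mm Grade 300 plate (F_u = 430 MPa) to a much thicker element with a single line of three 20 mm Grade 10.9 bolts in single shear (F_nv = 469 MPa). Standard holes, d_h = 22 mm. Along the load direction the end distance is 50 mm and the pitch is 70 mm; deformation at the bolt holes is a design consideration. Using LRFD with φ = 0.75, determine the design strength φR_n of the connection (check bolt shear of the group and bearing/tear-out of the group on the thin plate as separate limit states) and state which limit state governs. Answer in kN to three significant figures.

332 kN (bolt shear governs)

Bolt shear: A_b = π·20²/4 = 314.2 mm²; R_n = 469 × 314.2 × 3 × 1 / 1000 = 442 kN → 0.75 × 442 = 332 kN.
Bearing (1.2 l_c t F_u ≤ 2.4 d t F_u): upper limit = 2.4·20·16·430 / 1000 = 330.2 kN.
  Edge l_c = 50 − 22/2 = 39 → r_n = 322 kN; interior l_c = 70 − 22 = 48 → r_n = 330.2 kN.
  R_n,bearing = 1·322 + 2·330.2 = 982.5 kN → 0.75 × 982.5 = 737 kN.
Bolt shear governs: 332 kN.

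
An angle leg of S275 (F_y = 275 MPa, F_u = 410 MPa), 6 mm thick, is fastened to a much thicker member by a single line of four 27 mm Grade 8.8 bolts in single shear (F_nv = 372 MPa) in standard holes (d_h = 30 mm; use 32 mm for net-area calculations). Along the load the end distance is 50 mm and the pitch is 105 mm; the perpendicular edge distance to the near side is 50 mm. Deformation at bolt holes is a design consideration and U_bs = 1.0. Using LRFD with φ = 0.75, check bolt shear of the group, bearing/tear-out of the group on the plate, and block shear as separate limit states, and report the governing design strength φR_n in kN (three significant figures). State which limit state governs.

Bolt shear: A_b = π·27²/4 = 572.6 mm²; R_n = 372 × 572.6 × 4 × 1 / 1000 = 852 kN → 0.75 × 852 = 639 kN.
Bearing: edge l_c = 35, r_n = 103.3 kN; interior l_c = 75, r_n = 159.4 kN; R_n = 103.3 + 3·159.4 = 581.5 kN → 436 kN.
Block shear: A_gv = 2190, A_nv = 1518, A_nt = 204 mm²; R_n = min(0.6F_uA_nv, 0.6F_yA_gv) + U_bs·F_u·A_nt = 445 kN → 334 kN.
Block shear governs: 334 kN.

334 kN (block shear governs)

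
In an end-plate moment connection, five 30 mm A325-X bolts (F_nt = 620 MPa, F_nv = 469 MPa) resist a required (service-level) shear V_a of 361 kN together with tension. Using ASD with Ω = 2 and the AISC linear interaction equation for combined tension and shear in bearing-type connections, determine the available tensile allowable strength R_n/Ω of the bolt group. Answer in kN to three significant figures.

A_b = π·30²/4 = 706.9 mm²; f_rv = 361 × 1000 / (5 × 706.9) = 102.1 MPa.
F'_nt = 1.3 F_nt − (Ω F_nt / F_nv) f_rv = 1.3·620 − (2·620/469)·102.1 = 535.9 MPa, capped at F_nt → F'_nt = 535.9 MPa.
R_n = F'_nt · A_b · n = 535.9 × 706.9 × 5 / 1000 = 1894 kN.
Allowable strength R_n/Ω = 1894 / 2 = 947 kN.

947 kN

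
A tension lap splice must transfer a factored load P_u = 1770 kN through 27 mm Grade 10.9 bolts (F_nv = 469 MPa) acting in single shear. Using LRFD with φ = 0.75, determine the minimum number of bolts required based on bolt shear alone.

A_b = π·27²/4 = 572.6 mm².
Per-bolt design strength φR_n = 0.75 × 469 × 572.6 × 1 / 1000 = 201.4 kN.
n ≥ 1770 / 201.4 = 8.789 → use 9 bolts.

9 bolts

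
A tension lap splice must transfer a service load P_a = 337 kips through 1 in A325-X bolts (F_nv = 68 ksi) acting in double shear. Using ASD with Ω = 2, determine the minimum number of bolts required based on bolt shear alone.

7 bolts

A_b = π·1²/4 = 0.7854 in².
Per-bolt allowable strength R_n/Ω = 68 × 0.7854 × 2 / 2 = 53.41 kips.
n ≥ 337 / 53.41 = 6.31 → use 7 bolts.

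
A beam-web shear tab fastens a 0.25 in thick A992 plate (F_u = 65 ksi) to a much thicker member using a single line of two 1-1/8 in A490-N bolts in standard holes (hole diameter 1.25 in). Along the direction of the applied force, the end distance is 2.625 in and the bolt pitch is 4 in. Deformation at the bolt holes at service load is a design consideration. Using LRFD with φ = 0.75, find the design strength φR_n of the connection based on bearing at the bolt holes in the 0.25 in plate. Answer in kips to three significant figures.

Per bolt r_n = 1.2 l_c t F_u ≤ 2.4 d t F_u; upper limit = 2.4 × 1.125 × 0.25 × 65 = 43.87 kips.
Edge bolt: l_c = 2.625 − 1.25/2 = 2 in → 1.2 × 2 × 0.25 × 65 = 39 → r_n = 39 kips.
Interior bolts: l_c = 4 − 1.25 = 2.75 in → 1.2 × 2.75 × 0.25 × 65 = 53.62 → r_n = 43.87 kips.
R_n = 1 × 39 + 1 × 43.87 = 82.88 kips.
Design strength φR_n = 0.75 × 82.88 = 62.2 kips.

62.2 kips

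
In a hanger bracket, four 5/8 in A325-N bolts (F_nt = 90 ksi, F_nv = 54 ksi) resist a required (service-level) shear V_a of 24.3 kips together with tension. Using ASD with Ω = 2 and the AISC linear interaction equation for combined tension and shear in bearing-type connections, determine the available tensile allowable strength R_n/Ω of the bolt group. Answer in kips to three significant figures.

A_b = π·0.625²/4 = 0.3068 in²; f_rv = 24.3 / (4 × 0.3068) = 19.8 ksi.
F'_nt = 1.3 F_nt − (Ω F_nt / F_nv) f_rv = 1.3·90 − (2·90/54)·19.8 = 51 ksi, capped at F_nt → F'_nt = 51 ksi.
R_n = F'_nt · A_b · n = 51 × 0.3068 × 4 = 62.58 kips.
Allowable strength R_n/Ω = 62.58 / 2 = 31.3 kips.

31.3 kips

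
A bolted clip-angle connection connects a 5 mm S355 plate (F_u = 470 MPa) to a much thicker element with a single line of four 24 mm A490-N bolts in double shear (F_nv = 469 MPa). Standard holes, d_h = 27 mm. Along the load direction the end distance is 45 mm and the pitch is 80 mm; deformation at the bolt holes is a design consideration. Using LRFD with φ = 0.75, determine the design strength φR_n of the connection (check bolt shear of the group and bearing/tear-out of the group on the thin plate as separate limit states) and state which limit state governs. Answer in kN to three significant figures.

371 kN (bearing governs)

Bolt shear: A_b = π·24²/4 = 452.4 mm²; R_n = 469 × 452.4 × 4 × 2 / 1000 = 1697 kN → 0.75 × 1697 = 1270 kN.
Bearing (1.2 l_c t F_u ≤ 2.4 d t F_u): upper limit = 2.4·24·5·470 / 1000 = 135.4 kN.
  Edge l_c = 45 − 27/2 = 31.5 → r_n = 88.83 kN; interior l_c = 80 − 27 = 53 → r_n = 135.4 kN.
  R_n,bearing = 1·88.83 + 3·135.4 = 494.9 kN → 0.75 × 494.9 = 371 kN.
Bearing governs: 371 kN.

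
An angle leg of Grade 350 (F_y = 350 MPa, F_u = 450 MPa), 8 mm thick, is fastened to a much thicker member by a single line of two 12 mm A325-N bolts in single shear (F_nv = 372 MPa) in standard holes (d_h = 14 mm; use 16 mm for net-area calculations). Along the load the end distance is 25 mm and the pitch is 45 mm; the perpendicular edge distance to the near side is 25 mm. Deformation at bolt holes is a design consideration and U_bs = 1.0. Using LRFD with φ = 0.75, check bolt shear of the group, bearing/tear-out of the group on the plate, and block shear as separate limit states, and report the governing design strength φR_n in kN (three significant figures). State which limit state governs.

Bolt shear: A_b = π·12²/4 = 113.1 mm²; R_n = 372 × 113.1 × 2 × 1 / 1000 = 84.14 kN → 0.75 × 84.14 = 63.1 kN.
Bearing: edge l_c = 18, r_n = 77.76 kN; interior l_c = 31, r_n = 103.7 kN; R_n = 77.76 + 1·103.7 = 181.4 kN → 136 kN.
Block shear: A_gv = 560, A_nv = 368, A_nt = 136 mm²; R_n = min(0.6F_uA_nv, 0.6F_yA_gv) + U_bs·F_u·A_nt = 160.6 kN → 120 kN.
Bolt shear governs: 63.1 kN.

63.1 kN (bolt shear governs)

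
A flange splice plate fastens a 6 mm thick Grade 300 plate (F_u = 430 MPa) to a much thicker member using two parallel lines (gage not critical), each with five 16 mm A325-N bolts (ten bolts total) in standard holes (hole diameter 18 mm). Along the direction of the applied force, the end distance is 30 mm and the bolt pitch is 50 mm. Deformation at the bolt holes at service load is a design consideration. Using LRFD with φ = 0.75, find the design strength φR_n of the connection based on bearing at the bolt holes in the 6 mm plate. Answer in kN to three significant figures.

Per bolt r_n = 1.2 l_c t F_u ≤ 2.4 d t F_u; upper limit = 2.4 × 16 × 6 × 430 / 1000 = 99.07 kN.
Edge bolt: l_c = 30 − 18/2 = 21 mm → 1.2 × 21 × 6 × 430 / 1000 = 65.02 → r_n = 65.02 kN.
Interior bolts: l_c = 50 − 18 = 32 mm → 1.2 × 32 × 6 × 430 / 1000 = 99.07 → r_n = 99.07 kN.
R_n = 2 × 65.02 + 8 × 99.07 = 922.6 kN.
Design strength φR_n = 0.75 × 922.6 = 692 kN.

692 kN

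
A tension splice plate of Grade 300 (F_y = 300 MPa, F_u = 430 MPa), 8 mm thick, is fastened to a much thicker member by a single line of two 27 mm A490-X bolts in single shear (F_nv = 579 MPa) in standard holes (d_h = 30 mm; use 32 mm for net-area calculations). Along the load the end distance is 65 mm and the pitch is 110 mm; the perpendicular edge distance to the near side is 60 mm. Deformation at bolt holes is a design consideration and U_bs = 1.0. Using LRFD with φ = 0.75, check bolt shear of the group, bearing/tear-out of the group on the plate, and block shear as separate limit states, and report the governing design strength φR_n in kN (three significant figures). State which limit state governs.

303 kN (block shear governs)

Bolt shear: A_b = π·27²/4 = 572.6 mm²; R_n = 579 × 572.6 × 2 × 1 / 1000 = 663 kN → 0.75 × 663 = 497 kN.
Bearing: edge l_c = 50, r_n = 206.4 kN; interior l_c = 80, r_n = 222.9 kN; R_n = 206.4 + 1·222.9 = 429.3 kN → 322 kN.
Block shear: A_gv = 1400, A_nv = 1016, A_nt = 352 mm²; R_n = min(0.6F_uA_nv, 0.6F_yA_gv) + U_bs·F_u·A_nt = 403.4 kN → 303 kN.
Block shear governs: 303 kN.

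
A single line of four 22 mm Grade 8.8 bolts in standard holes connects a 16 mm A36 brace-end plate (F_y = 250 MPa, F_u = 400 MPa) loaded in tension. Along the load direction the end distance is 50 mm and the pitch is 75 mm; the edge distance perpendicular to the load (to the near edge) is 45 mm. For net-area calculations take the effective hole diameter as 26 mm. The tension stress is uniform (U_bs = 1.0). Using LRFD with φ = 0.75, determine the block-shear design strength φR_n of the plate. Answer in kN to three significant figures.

Shear plane L_v = 50 + 3·75 = 275 mm; A_gv = 275 × 16 = 4400 mm².
A_nv = (275 − 3.5·26) × 16 = 2944 mm².
A_nt = (45 − 0.5·26) × 16 = 512 mm².
0.6 F_u A_nv = 706.6 kN; 0.6 F_y A_gv = 660 kN → shear yielding governs the shear term.
R_n = 660 + 1.0 × 400 × 512 / 1000 = 864.8 kN.
Design strength φR_n = 0.75 × 864.8 = 649 kN.

649 kN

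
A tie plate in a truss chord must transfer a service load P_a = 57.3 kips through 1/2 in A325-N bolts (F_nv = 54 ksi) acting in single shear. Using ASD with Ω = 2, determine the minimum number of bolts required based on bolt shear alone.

11 bolts

A_b = π·0.5²/4 = 0.1963 in².
Per-bolt allowable strength R_n/Ω = 54 × 0.1963 × 1 / 2 = 5.301 kips.
n ≥ 57.3 / 5.301 = 10.81 → use 11 bolts.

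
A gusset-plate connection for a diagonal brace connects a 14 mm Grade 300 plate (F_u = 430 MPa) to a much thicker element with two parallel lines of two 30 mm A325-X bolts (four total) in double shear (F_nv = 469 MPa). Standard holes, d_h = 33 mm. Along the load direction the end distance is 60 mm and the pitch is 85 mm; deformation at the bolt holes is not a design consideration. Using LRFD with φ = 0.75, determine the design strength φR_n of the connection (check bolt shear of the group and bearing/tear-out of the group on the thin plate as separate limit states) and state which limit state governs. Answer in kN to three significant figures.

Bolt shear: A_b = π·30²/4 = 706.9 mm²; R_n = 469 × 706.9 × 4 × 2 / 1000 = 2652 kN → 0.75 × 2652 = 1990 kN.
Bearing (1.5 l_c t F_u ≤ 3.0 d t F_u): upper limit = 3.0·30·14·430 / 1000 = 541.8 kN.
  Edge l_c = 60 − 33/2 = 43.5 → r_n = 392.8 kN; interior l_c = 85 − 33 = 52 → r_n = 469.6 kN.
  R_n,bearing = 2·392.8 + 2·469.6 = 1725 kN → 0.75 × 1725 = 1290 kN.
Bearing governs: 1290 kN.

1290 kN (bearing governs)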